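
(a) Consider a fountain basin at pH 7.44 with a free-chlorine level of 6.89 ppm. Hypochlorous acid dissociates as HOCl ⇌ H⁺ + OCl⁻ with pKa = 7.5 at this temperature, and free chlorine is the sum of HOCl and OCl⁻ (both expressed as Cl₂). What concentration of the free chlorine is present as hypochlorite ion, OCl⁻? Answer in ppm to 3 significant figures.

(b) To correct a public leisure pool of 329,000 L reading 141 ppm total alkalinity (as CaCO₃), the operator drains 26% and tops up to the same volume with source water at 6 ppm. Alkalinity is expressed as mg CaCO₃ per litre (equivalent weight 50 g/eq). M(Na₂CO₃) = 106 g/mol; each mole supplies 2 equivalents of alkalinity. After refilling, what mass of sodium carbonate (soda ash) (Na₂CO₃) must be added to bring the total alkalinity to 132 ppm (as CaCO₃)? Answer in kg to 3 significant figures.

(a) 3.21 ppm; (b) 9.10 kg

(a) [OCl⁻]/[HOCl] = 10^(pH − pKa) = 10^(7.44 − 7.5) = 10^-0.06 = 0.871.
(a) Fraction as HOCl = 1 / (1 + 0.871) = 0.5345.
(a) OCl⁻ = (1 − 0.5345) × 6.89 ppm = 3.207 ppm.

(b) After draining 26% and refilling: 141 × 0.74 + 6 × 0.26 = 105.9 ppm.
(b) Deficit to target: 132 − 105.9 = 26.1 mg/L.
(b) As CaCO₃: 26.1 mg/L × 329,000 L = 8587 g; ÷ 50 g/eq ÷ 2 = 85.87 mol Na₂CO₃.
(b) Mass: 85.87 × 106 = 9102 g.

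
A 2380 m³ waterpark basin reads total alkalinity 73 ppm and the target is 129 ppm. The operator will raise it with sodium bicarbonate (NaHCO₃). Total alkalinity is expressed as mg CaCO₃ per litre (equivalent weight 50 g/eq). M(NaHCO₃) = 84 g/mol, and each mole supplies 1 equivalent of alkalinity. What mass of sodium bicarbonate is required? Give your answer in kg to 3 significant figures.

Volume: 2380 m³ = 2,380,000 L.
Alkalinity to add: (129 − 73) = 56 mg/L as CaCO₃ × 2,380,000 L = 133,300 g as CaCO₃.
Equivalents: 133,300 g ÷ 50 g/eq = 2666 eq.
NaHCO₃ supplies 1 eq per mole → 2666 mol.
Mass: 2666 mol × 84 g/mol = 223,900 g.

224 kg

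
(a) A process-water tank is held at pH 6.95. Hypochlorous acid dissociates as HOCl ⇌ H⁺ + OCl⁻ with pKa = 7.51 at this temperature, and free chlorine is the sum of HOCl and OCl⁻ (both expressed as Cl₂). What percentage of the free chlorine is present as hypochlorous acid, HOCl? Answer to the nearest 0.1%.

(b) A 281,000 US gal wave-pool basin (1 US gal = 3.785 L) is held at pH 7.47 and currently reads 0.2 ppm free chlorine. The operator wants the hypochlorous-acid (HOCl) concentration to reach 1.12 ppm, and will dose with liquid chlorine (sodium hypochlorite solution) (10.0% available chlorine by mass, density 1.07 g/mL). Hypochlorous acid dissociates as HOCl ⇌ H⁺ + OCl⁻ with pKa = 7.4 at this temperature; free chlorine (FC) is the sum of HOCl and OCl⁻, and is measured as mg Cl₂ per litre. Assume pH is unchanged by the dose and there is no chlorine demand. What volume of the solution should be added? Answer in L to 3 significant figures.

(a) [OCl⁻]/[HOCl] = 10^(pH − pKa) = 10^(6.95 − 7.51) = 10^-0.56 = 0.2754.
(a) Fraction as HOCl = 1 / (1 + 0.2754) = 0.7841.

(b) Volume: 281,000 US gal × 3.785 L/gal = 1,063,585 L.
(b) [OCl⁻]/[HOCl] = 10^(pH − pKa) = 10^(7.47 − 7.4) = 1.175; fraction as HOCl = 1/(1 + 1.175) = 0.4598.
(b) Free chlorine required for 1.12 ppm HOCl: 1.12 / 0.4598 = 2.436 ppm.
(b) FC to add: 2.436 − 0.2 = 2.236 mg/L as Cl₂.
(b) Cl₂ equivalent: 2.236 mg/L × 1,063,585 L = 2378 g.
(b) Product at 10.0% available Cl: 2378 / 0.1 = 23,780 g.
(b) Volume: 23,780 g ÷ 1.07 g/mL = 22,220 mL.

(a) 78.4%; (b) 22.2 L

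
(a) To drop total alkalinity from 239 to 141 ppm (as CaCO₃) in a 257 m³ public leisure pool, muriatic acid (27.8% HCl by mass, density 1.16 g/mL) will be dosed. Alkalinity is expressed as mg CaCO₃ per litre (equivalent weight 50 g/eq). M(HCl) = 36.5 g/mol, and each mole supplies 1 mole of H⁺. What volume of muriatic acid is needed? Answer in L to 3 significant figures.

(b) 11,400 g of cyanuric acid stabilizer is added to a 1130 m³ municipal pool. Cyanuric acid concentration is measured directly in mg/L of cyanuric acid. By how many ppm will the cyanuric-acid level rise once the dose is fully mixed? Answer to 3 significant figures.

(a) Volume: 257 m³ = 257,000 L.
(a) Alkalinity to neutralize: (239 − 141) = 98 mg/L as CaCO₃ × 257,000 L = 25,190 g as CaCO₃.
(a) Equivalents of H⁺ required: 25,190 ÷ 50 g/eq = 503.7 eq = 503.7 mol HCl.
(a) Mass of HCl: 503.7 × 36.5 = 18,390 g.
(a) Mass of 27.8% solution: 18,390 / 0.278 = 66,140 g.
(a) Volume: 66,140 g ÷ 1.16 g/mL = 57,010 mL.

(b) Volume: 1130 m³ = 1,130,000 L.
(b) Rise: 11,400 g / 1,130,000 L × 1000 = 10.09 mg/L.

(a) 57.0 L; (b) 10.1 ppm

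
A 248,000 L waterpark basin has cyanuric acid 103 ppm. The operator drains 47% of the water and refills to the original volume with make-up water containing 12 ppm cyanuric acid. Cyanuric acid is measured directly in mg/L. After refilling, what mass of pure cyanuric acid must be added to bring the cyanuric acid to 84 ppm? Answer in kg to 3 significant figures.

After draining 47% and refilling: 103 × 0.53 + 12 × 0.47 = 60.23 ppm.
Deficit to target: 84 − 60.23 = 23.77 mg/L.
Mass: 23.77 mg/L × 248,000 L = 5895 g cyanuric acid.

5.89 kg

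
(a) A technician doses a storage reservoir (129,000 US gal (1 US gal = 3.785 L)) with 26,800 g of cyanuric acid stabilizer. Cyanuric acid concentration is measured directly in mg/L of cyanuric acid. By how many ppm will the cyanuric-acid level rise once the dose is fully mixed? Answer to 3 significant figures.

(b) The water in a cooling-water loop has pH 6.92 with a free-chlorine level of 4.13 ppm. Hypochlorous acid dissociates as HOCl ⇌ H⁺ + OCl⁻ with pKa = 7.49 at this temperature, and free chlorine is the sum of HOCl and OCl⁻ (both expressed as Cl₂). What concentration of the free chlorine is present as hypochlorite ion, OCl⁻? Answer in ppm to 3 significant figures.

(a) 54.9 ppm; (b) 0.876 ppm

(a) Volume: 129,000 US gal × 3.785 L/gal = 488,265 L.
(a) Rise: 26,800 g / 488,265 L × 1000 = 54.89 mg/L.

(b) [OCl⁻]/[HOCl] = 10^(pH − pKa) = 10^(6.92 − 7.49) = 10^-0.57 = 0.2692.
(b) Fraction as HOCl = 1 / (1 + 0.2692) = 0.7879.
(b) OCl⁻ = (1 − 0.7879) × 4.13 ppm = 0.8759 ppm.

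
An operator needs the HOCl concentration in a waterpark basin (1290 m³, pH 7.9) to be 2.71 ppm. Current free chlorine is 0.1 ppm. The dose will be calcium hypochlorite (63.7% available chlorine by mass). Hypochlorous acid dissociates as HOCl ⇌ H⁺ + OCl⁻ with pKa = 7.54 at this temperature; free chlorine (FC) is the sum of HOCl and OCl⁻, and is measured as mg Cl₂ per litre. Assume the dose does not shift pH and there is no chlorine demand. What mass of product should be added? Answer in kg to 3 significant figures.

17.9 kg

Volume: 1290 m³ = 1,290,000 L.
[OCl⁻]/[HOCl] = 10^(pH − pKa) = 10^(7.9 − 7.54) = 2.291; fraction as HOCl = 1/(1 + 2.291) = 0.3039.
Free chlorine required for 2.71 ppm HOCl: 2.71 / 0.3039 = 8.918 ppm.
FC to add: 8.918 − 0.1 = 8.818 mg/L as Cl₂.
Cl₂ equivalent: 8.818 mg/L × 1,290,000 L = 11,380 g.
Product at 63.7% available Cl: 11,380 / 0.637 = 17,860 g.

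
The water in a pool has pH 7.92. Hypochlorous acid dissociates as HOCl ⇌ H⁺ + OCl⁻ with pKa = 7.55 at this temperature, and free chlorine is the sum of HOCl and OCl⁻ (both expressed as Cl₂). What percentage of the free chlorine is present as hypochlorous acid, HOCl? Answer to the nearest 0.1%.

[OCl⁻]/[HOCl] = 10^(pH − pKa) = 10^(7.92 − 7.55) = 10^0.37 = 2.344.
Fraction as HOCl = 1 / (1 + 2.344) = 0.299.

29.9%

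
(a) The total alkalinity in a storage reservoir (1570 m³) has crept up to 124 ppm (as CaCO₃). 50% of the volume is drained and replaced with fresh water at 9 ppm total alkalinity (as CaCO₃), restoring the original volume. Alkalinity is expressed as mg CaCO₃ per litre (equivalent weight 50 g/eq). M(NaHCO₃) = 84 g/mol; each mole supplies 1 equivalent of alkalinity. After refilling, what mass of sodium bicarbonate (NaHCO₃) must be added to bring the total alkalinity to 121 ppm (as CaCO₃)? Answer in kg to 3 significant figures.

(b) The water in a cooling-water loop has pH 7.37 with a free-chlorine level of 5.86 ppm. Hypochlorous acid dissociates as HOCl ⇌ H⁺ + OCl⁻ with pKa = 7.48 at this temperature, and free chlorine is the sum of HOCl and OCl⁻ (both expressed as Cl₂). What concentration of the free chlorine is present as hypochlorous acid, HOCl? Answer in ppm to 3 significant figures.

(a) 144 kg; (b) 3.30 ppm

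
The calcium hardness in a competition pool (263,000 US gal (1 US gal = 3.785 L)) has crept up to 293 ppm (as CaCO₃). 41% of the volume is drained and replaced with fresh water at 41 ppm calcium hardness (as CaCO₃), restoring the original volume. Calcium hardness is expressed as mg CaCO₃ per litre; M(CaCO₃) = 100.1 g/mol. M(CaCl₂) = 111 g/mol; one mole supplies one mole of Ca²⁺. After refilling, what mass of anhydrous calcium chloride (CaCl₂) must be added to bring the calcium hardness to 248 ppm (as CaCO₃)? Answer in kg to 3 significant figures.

Volume: 263,000 US gal × 3.785 L/gal = 995,455 L.
After draining 41% and refilling: 293 × 0.59 + 41 × 0.41 = 189.68 ppm.
Deficit to target: 248 − 189.68 = 58.32 mg/L.
As CaCO₃: 58.32 mg/L × 995,455 L = 58,050 g; ÷ 100.1 = 580 mol Ca²⁺.
Mass: 580 × 111 = 64,380 g.

64.4 kg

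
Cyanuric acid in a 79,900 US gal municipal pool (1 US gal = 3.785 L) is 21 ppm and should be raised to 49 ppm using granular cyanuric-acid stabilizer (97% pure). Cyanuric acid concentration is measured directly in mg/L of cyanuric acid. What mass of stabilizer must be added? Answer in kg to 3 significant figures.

8.73 kg

Volume: 79,900 US gal × 3.785 L/gal = 302,422 L.
CYA to add: (49 − 21) = 28 mg/L × 302,422 L = 8468 g cyanuric acid.
At 97% purity: 8468 / 0.97 = 8730 g product.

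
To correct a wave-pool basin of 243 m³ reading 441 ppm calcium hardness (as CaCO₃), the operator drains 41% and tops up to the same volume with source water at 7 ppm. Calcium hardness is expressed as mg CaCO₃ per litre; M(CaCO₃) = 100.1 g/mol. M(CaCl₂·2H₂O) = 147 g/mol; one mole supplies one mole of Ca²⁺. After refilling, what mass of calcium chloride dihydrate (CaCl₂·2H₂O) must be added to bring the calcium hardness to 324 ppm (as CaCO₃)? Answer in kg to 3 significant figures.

21.7 kg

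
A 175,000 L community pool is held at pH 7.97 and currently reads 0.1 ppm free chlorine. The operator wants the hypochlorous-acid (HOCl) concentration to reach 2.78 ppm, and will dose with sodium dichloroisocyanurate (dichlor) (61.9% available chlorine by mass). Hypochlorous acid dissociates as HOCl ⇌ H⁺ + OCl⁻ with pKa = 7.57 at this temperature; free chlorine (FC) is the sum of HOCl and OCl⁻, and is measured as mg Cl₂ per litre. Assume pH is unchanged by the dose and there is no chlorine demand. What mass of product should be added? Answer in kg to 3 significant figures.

2.73 kg

[OCl⁻]/[HOCl] = 10^(pH − pKa) = 10^(7.97 − 7.57) = 2.512; fraction as HOCl = 1/(1 + 2.512) = 0.2847.
Free chlorine required for 2.78 ppm HOCl: 2.78 / 0.2847 = 9.763 ppm.
FC to add: 9.763 − 0.1 = 9.663 mg/L as Cl₂.
Cl₂ equivalent: 9.663 mg/L × 175,000 L = 1691 g.
Product at 61.9% available Cl: 1691 / 0.619 = 2732 g.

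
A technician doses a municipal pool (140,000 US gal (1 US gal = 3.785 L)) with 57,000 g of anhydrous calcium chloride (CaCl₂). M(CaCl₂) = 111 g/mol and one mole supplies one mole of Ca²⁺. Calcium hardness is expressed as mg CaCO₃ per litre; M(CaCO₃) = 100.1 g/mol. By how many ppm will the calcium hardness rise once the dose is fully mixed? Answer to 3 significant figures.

97.0 ppm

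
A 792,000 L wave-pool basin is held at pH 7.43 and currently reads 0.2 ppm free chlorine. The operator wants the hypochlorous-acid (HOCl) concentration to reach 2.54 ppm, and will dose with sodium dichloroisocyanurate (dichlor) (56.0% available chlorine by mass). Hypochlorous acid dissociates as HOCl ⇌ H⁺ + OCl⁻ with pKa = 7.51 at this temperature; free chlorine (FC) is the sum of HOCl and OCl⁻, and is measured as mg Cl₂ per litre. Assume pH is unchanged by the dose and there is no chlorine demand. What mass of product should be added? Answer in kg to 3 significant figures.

[OCl⁻]/[HOCl] = 10^(pH − pKa) = 10^(7.43 − 7.51) = 0.8318; fraction as HOCl = 1/(1 + 0.8318) = 0.5459.
Free chlorine required for 2.54 ppm HOCl: 2.54 / 0.5459 = 4.653 ppm.
FC to add: 4.653 − 0.2 = 4.453 mg/L as Cl₂.
Cl₂ equivalent: 4.453 mg/L × 792,000 L = 3527 g.
Product at 56.0% available Cl: 3527 / 0.56 = 6297 g.

6.30 kg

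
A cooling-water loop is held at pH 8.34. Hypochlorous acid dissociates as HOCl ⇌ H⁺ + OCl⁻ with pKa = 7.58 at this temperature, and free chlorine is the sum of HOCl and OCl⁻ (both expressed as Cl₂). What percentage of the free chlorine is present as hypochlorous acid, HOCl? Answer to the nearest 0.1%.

14.8%

[OCl⁻]/[HOCl] = 10^(pH − pKa) = 10^(8.34 − 7.58) = 10^0.76 = 5.754.
Fraction as HOCl = 1 / (1 + 5.754) = 0.1481.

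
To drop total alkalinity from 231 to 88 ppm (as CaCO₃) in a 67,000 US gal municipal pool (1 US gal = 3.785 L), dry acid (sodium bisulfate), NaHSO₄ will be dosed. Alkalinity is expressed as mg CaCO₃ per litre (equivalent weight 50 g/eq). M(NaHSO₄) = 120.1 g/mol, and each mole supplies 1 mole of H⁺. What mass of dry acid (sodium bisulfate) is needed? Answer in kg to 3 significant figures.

87.1 kg

Volume: 67,000 US gal × 3.785 L/gal = 253,595 L.
Alkalinity to neutralize: (231 − 88) = 143 mg/L as CaCO₃ × 253,595 L = 36,260 g as CaCO₃.
Equivalents of H⁺ required: 36,260 ÷ 50 g/eq = 725.3 eq = 725.3 mol NaHSO₄.
Mass of NaHSO₄: 725.3 × 120.1 = 87,110 g.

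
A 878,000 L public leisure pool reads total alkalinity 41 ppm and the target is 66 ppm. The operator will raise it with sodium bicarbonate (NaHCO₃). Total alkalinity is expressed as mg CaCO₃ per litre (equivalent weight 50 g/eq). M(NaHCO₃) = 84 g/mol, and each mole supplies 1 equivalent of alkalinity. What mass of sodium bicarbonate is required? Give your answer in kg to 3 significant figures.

Alkalinity to add: (66 − 41) = 25 mg/L as CaCO₃ × 878,000 L = 21,950 g as CaCO₃.
Equivalents: 21,950 g ÷ 50 g/eq = 439 eq.
NaHCO₃ supplies 1 eq per mole → 439 mol.
Mass: 439 mol × 84 g/mol = 36,880 g.

36.9 kg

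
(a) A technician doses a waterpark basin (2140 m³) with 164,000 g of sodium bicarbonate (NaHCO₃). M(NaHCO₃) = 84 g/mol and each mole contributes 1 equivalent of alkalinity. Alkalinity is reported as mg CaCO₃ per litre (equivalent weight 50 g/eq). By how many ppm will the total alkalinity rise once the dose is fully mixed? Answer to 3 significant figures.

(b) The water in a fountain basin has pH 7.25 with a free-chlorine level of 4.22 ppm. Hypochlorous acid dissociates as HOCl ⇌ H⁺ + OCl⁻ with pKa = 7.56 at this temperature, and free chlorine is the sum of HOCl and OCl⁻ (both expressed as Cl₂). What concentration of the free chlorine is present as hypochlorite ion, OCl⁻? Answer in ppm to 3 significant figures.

(a) 45.6 ppm; (b) 1.39 ppm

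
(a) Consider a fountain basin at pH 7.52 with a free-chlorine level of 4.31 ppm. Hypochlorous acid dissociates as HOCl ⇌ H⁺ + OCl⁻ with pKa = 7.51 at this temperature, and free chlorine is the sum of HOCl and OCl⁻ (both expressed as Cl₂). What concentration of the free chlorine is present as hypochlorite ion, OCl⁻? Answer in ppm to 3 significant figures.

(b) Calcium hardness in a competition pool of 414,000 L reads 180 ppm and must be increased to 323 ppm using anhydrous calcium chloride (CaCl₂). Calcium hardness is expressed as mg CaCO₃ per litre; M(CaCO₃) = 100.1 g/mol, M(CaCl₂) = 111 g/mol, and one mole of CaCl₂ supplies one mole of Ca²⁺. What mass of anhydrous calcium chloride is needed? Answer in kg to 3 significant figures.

(a) 2.18 ppm; (b) 65.6 kg

(a) [OCl⁻]/[HOCl] = 10^(pH − pKa) = 10^(7.52 − 7.51) = 10^0.01 = 1.023.
(a) Fraction as HOCl = 1 / (1 + 1.023) = 0.4942.
(a) OCl⁻ = (1 − 0.4942) × 4.31 ppm = 2.18 ppm.

(b) Hardness to add: (323 − 180) = 143 mg/L as CaCO₃ × 414,000 L = 59,200 g as CaCO₃.
(b) Moles of Ca²⁺ (1 mol Ca²⁺ ≡ 1 mol CaCO₃): 59,200 / 100.1 g/mol = 591.4 mol.
(b) Mass of CaCl₂: 591.4 × 111 = 65,650 g.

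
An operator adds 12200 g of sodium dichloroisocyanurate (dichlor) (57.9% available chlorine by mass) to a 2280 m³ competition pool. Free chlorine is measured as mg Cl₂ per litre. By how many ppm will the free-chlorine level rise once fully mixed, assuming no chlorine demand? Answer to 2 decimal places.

Volume: 2280 m³ = 2,280,000 L.
Available chlorine delivered: 12,200 g × 0.579 = 7064 g as Cl₂.
Concentration rise: 7064 g / 2,280,000 L = 3.098 mg/L = 3.10 ppm.

3.10 ppm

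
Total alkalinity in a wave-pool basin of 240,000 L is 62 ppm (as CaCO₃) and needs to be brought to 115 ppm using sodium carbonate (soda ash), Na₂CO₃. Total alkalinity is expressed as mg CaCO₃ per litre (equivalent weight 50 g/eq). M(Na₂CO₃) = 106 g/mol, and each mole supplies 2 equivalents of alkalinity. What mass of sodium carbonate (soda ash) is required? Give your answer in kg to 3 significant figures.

Alkalinity to add: (115 − 62) = 53 mg/L as CaCO₃ × 240,000 L = 12,720 g as CaCO₃.
Equivalents: 12,720 g ÷ 50 g/eq = 254.4 eq.
Each mole of Na₂CO₃ supplies 2 eq, so 254.4 / 2 = 127.2 mol.
Mass: 127.2 mol × 106 g/mol = 13,480 g.

13.5 kg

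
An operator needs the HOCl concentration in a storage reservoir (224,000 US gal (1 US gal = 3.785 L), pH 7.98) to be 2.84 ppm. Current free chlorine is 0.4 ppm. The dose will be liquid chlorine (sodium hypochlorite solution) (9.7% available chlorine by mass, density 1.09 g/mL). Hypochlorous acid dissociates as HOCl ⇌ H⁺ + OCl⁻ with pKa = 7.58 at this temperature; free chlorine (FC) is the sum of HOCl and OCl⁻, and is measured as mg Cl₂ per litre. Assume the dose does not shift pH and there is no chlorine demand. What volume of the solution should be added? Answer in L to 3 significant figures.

Volume: 224,000 US gal × 3.785 L/gal = 847,840 L.
[OCl⁻]/[HOCl] = 10^(pH − pKa) = 10^(7.98 − 7.58) = 2.512; fraction as HOCl = 1/(1 + 2.512) = 0.2847.
Free chlorine required for 2.84 ppm HOCl: 2.84 / 0.2847 = 9.974 ppm.
FC to add: 9.974 − 0.4 = 9.574 mg/L as Cl₂.
Cl₂ equivalent: 9.574 mg/L × 847,840 L = 8117 g.
Product at 9.7% available Cl: 8117 / 0.097 = 83,680 g.
Volume: 83,680 g ÷ 1.09 g/mL = 76,770 mL.

76.8 L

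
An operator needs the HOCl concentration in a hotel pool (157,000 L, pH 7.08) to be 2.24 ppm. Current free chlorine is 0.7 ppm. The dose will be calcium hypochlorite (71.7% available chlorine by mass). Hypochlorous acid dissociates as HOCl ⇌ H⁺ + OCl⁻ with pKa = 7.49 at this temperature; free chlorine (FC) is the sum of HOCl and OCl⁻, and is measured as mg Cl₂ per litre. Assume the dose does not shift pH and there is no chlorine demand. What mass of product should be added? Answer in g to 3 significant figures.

[OCl⁻]/[HOCl] = 10^(pH − pKa) = 10^(7.08 − 7.49) = 0.389; fraction as HOCl = 1/(1 + 0.389) = 0.7199.
Free chlorine required for 2.24 ppm HOCl: 2.24 / 0.7199 = 3.111 ppm.
FC to add: 3.111 − 0.7 = 2.411 mg/L as Cl₂.
Cl₂ equivalent: 2.411 mg/L × 157,000 L = 378.6 g.
Product at 71.7% available Cl: 378.6 / 0.717 = 528 g.

528 g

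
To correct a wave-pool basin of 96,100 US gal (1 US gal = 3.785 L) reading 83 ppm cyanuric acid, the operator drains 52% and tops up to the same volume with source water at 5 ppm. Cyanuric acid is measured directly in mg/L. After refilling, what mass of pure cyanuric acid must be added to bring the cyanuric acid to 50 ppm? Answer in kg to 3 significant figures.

Volume: 96,100 US gal × 3.785 L/gal = 363,738 L.
After draining 52% and refilling: 83 × 0.48 + 5 × 0.52 = 42.44 ppm.
Deficit to target: 50 − 42.44 = 7.56 mg/L.
Mass: 7.56 mg/L × 363,738 L = 2750 g cyanuric acid.

2.75 kg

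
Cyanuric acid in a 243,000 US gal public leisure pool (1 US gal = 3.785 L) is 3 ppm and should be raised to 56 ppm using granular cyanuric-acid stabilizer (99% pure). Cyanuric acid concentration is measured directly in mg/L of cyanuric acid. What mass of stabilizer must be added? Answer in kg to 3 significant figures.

49.2 kg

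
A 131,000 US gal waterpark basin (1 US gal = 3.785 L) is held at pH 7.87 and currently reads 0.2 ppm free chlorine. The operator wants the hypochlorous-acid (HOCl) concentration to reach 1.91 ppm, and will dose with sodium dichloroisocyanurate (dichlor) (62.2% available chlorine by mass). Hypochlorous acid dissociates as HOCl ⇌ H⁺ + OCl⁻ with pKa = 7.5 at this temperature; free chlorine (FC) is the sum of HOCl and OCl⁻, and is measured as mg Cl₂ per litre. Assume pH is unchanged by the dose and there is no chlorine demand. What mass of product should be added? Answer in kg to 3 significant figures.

4.93 kg

Volume: 131,000 US gal × 3.785 L/gal = 495,835 L.
[OCl⁻]/[HOCl] = 10^(pH − pKa) = 10^(7.87 − 7.5) = 2.344; fraction as HOCl = 1/(1 + 2.344) = 0.299.
Free chlorine required for 1.91 ppm HOCl: 1.91 / 0.299 = 6.387 ppm.
FC to add: 6.387 − 0.2 = 6.187 mg/L as Cl₂.
Cl₂ equivalent: 6.187 mg/L × 495,835 L = 3068 g.
Product at 62.2% available Cl: 3068 / 0.622 = 4932 g.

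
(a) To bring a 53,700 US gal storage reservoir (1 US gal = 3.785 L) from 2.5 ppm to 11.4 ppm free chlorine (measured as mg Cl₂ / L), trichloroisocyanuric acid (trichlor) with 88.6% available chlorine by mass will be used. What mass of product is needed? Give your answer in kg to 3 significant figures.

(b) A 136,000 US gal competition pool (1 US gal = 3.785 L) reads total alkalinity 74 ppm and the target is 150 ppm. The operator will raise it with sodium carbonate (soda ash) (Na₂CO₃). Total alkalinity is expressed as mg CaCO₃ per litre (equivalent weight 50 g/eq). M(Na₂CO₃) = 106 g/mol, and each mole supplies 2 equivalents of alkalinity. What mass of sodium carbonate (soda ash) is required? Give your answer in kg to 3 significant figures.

(a) Volume: 53,700 US gal × 3.785 L/gal = 203,254 L.
(a) Chlorine deficit: 11.4 − 2.5 = 8.9 ppm = 8.9 mg/L as Cl₂.
(a) Cl₂ equivalent needed: 8.9 mg/L × 203,254 L = 1,809,000 mg = 1809 g.
(a) Product at 88.6% available chlorine: 1809 / 0.886 = 2042 g.

(b) Volume: 136,000 US gal × 3.785 L/gal = 514,760 L.
(b) Alkalinity to add: (150 − 74) = 76 mg/L as CaCO₃ × 514,760 L = 39,120 g as CaCO₃.
(b) Equivalents: 39,120 g ÷ 50 g/eq = 782.4 eq.
(b) Each mole of Na₂CO₃ supplies 2 eq, so 782.4 / 2 = 391.2 mol.
(b) Mass: 391.2 mol × 106 g/mol = 41,470 g.

(a) 2.04 kg; (b) 41.5 kg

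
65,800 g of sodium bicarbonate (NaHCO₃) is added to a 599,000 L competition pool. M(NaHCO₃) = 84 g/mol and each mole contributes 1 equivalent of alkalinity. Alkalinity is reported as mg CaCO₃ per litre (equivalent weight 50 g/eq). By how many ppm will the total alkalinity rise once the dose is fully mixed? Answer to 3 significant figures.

65.4 ppm

Moles of NaHCO₃: 65,800 g ÷ 84 g/mol = 783.3 mol → 783.3 eq of alkalinity.
As CaCO₃: 783.3 eq × 50 g/eq = 39,170 g.
Rise: 39,170 g / 599,000 L × 1000 = 65.39 mg/L.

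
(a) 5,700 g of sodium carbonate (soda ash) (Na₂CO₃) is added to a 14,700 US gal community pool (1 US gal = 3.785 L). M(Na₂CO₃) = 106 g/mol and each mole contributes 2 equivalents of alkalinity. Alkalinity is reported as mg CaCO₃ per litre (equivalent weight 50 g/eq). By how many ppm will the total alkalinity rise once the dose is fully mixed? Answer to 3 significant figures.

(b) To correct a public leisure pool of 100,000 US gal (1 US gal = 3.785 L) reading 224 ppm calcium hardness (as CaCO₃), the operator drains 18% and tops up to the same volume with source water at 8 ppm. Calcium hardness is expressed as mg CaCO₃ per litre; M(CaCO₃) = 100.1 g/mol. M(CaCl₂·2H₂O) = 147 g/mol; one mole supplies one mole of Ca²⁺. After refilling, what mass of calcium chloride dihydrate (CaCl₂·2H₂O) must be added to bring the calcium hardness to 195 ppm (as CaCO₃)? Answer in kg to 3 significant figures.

(a) Volume: 14,700 US gal × 3.785 L/gal = 55,640 L.
(a) Moles of Na₂CO₃: 5,700 g ÷ 106 g/mol = 53.77 mol → 107.5 eq of alkalinity.
(a) As CaCO₃: 107.5 eq × 50 g/eq = 5377 g.
(a) Rise: 5377 g / 55,640 L × 1000 = 96.65 mg/L.

(b) Volume: 100,000 US gal × 3.785 L/gal = 378,500 L.
(b) After draining 18% and refilling: 224 × 0.82 + 8 × 0.18 = 185.12 ppm.
(b) Deficit to target: 195 − 185.12 = 9.88 mg/L.
(b) As CaCO₃: 9.88 mg/L × 378,500 L = 3740 g; ÷ 100.1 = 37.36 mol Ca²⁺.
(b) Mass: 37.36 × 147 = 5492 g.

(a) 96.6 ppm; (b) 5.49 kg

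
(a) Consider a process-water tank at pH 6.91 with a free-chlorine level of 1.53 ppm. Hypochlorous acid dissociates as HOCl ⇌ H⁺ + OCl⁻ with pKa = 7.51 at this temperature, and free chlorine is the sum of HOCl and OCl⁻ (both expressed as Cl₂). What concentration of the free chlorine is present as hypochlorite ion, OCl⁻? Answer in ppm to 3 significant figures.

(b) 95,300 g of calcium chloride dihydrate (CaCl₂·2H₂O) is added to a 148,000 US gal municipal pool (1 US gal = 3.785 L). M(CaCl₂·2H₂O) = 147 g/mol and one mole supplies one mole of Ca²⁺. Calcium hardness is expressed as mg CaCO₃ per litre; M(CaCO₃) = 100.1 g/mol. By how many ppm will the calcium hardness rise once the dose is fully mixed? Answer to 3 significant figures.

(a) 0.307 ppm; (b) 116 ppm

(a) [OCl⁻]/[HOCl] = 10^(pH − pKa) = 10^(6.91 − 7.51) = 10^-0.60 = 0.2512.
(a) Fraction as HOCl = 1 / (1 + 0.2512) = 0.7992.
(a) OCl⁻ = (1 − 0.7992) × 1.53 ppm = 0.3072 ppm.

(b) Volume: 148,000 US gal × 3.785 L/gal = 560,180 L.
(b) Moles of Ca²⁺: 95,300 g ÷ 147 g/mol = 648.3 mol.
(b) As CaCO₃: 648.3 mol × 100.1 g/mol = 64,890 g.
(b) Rise: 64,890 g / 560,180 L × 1000 = 115.8 mg/L.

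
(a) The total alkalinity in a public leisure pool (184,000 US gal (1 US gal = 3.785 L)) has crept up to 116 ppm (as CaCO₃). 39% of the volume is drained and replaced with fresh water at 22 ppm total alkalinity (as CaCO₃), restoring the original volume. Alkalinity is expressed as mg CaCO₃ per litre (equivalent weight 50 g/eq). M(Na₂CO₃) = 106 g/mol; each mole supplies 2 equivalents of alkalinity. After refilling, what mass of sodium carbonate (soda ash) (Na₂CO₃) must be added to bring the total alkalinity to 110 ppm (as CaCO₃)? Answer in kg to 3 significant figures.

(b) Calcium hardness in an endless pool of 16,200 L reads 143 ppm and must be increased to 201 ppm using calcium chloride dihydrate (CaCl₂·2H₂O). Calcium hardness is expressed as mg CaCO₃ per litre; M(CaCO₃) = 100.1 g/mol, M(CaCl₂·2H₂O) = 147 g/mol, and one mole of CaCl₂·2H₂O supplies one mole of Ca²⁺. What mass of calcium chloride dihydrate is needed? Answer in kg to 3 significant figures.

(a) 22.6 kg; (b) 1.38 kg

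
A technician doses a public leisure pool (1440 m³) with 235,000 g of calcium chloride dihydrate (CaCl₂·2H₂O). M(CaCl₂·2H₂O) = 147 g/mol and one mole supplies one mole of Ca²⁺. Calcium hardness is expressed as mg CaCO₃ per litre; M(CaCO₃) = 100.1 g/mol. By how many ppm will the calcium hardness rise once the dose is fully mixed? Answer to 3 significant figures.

111 ppm

Volume: 1440 m³ = 1,440,000 L.
Moles of Ca²⁺: 235,000 g ÷ 147 g/mol = 1599 mol.
As CaCO₃: 1599 mol × 100.1 g/mol = 160,000 g.
Rise: 160,000 g / 1,440,000 L × 1000 = 111.1 mg/L.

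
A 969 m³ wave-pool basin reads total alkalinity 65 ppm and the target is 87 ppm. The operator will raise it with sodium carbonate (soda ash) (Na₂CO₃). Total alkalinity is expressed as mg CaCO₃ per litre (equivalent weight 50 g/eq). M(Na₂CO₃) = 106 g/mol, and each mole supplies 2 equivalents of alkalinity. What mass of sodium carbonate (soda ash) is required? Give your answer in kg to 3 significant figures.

22.6 kg

Volume: 969 m³ = 969,000 L.
Alkalinity to add: (87 − 65) = 22 mg/L as CaCO₃ × 969,000 L = 21,320 g as CaCO₃.
Equivalents: 21,320 g ÷ 50 g/eq = 426.4 eq.
Each mole of Na₂CO₃ supplies 2 eq, so 426.4 / 2 = 213.2 mol.
Mass: 213.2 mol × 106 g/mol = 22,600 g.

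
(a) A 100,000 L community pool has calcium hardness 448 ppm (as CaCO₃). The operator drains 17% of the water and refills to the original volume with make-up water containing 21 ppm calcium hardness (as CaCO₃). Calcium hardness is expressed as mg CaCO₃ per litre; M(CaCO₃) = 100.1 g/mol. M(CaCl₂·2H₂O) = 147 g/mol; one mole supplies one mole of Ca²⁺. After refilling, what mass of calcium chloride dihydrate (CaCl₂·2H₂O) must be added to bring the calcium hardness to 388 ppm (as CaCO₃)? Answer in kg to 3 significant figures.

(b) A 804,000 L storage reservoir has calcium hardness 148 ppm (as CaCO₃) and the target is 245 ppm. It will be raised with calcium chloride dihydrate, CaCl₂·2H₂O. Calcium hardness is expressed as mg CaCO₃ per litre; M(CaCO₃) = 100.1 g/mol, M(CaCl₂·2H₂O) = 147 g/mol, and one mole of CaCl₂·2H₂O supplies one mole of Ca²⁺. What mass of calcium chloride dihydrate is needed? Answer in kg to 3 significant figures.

(a) After draining 17% and refilling: 448 × 0.83 + 21 × 0.17 = 375.41 ppm.
(a) Deficit to target: 388 − 375.41 = 12.59 mg/L.
(a) As CaCO₃: 12.59 mg/L × 100,000 L = 1259 g; ÷ 100.1 = 12.58 mol Ca²⁺.
(a) Mass: 12.58 × 147 = 1849 g.

(b) Hardness to add: (245 − 148) = 97 mg/L as CaCO₃ × 804,000 L = 77,990 g as CaCO₃.
(b) Moles of Ca²⁺ (1 mol Ca²⁺ ≡ 1 mol CaCO₃): 77,990 / 100.1 g/mol = 779.1 mol.
(b) Mass of CaCl₂·2H₂O: 779.1 × 147 = 114,500 g.

(a) 1.85 kg; (b) 115 kg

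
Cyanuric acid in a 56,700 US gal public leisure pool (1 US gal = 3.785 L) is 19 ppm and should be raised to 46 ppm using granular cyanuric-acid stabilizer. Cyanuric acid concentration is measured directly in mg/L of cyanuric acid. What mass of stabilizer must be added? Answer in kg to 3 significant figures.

5.79 kg

Volume: 56,700 US gal × 3.785 L/gal = 214,610 L.
CYA to add: (46 − 19) = 27 mg/L × 214,610 L = 5794 g cyanuric acid.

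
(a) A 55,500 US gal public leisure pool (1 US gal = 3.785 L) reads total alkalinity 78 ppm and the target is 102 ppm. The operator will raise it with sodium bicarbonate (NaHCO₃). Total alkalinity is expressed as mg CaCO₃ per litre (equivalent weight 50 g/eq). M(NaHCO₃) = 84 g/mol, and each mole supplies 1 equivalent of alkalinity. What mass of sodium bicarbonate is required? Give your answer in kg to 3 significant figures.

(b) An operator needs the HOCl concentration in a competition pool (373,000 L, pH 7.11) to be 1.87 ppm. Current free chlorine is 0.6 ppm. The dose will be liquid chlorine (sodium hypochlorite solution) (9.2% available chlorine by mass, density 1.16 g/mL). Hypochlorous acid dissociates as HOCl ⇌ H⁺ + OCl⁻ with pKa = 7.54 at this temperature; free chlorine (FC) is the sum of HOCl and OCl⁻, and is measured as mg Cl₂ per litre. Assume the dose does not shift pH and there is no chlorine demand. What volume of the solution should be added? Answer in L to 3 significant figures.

(a) 8.47 kg; (b) 6.87 L

(a) Volume: 55,500 US gal × 3.785 L/gal = 210,068 L.
(a) Alkalinity to add: (102 − 78) = 24 mg/L as CaCO₃ × 210,068 L = 5042 g as CaCO₃.
(a) Equivalents: 5042 g ÷ 50 g/eq = 100.8 eq.
(a) NaHCO₃ supplies 1 eq per mole → 100.8 mol.
(a) Mass: 100.8 mol × 84 g/mol = 8470 g.

(b) [OCl⁻]/[HOCl] = 10^(pH − pKa) = 10^(7.11 − 7.54) = 0.3715; fraction as HOCl = 1/(1 + 0.3715) = 0.7291.
(b) Free chlorine required for 1.87 ppm HOCl: 1.87 / 0.7291 = 2.565 ppm.
(b) FC to add: 2.565 − 0.6 = 1.965 mg/L as Cl₂.
(b) Cl₂ equivalent: 1.965 mg/L × 373,000 L = 732.9 g.
(b) Product at 9.2% available Cl: 732.9 / 0.092 = 7966 g.
(b) Volume: 7966 g ÷ 1.16 g/mL = 6867 mL.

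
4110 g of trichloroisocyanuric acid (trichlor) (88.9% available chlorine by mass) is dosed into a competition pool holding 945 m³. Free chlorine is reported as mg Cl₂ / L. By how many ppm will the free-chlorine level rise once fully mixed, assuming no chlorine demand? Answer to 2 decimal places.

Volume: 945 m³ = 945,000 L.
Available chlorine delivered: 4110 g × 0.889 = 3654 g as Cl₂.
Concentration rise: 3654 g / 945,000 L = 3.866 mg/L = 3.87 ppm.

3.87 ppm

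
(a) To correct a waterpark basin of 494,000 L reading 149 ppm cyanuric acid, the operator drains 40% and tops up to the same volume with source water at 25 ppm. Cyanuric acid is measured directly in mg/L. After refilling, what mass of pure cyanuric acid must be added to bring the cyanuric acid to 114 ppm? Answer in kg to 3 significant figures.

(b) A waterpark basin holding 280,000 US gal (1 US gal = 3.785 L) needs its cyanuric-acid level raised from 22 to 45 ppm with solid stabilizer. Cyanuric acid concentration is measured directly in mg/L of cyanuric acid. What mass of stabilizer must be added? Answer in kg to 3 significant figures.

(a) After draining 40% and refilling: 149 × 0.60 + 25 × 0.40 = 99.4 ppm.
(a) Deficit to target: 114 − 99.4 = 14.6 mg/L.
(a) Mass: 14.6 mg/L × 494,000 L = 7212 g cyanuric acid.

(b) Volume: 280,000 US gal × 3.785 L/gal = 1,059,800 L.
(b) CYA to add: (45 − 22) = 23 mg/L × 1,059,800 L = 24,380 g cyanuric acid.

(a) 7.21 kg; (b) 24.4 kg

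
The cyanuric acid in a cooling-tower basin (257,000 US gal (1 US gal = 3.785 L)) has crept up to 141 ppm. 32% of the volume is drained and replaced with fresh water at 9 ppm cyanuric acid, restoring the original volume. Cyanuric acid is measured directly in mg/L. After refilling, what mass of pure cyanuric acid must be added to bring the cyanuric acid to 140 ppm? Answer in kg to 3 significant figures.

40.1 kg

Volume: 257,000 US gal × 3.785 L/gal = 972,745 L.
After draining 32% and refilling: 141 × 0.68 + 9 × 0.32 = 98.76 ppm.
Deficit to target: 140 − 98.76 = 41.24 mg/L.
Mass: 41.24 mg/L × 972,745 L = 40,120 g cyanuric acid.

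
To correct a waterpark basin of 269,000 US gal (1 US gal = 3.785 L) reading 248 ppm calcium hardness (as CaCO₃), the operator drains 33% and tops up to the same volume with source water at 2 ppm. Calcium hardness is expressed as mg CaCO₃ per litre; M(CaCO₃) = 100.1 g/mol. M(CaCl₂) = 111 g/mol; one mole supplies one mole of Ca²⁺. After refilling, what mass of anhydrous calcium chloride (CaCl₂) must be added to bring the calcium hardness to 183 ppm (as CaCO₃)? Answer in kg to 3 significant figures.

Volume: 269,000 US gal × 3.785 L/gal = 1,018,165 L.
After draining 33% and refilling: 248 × 0.67 + 2 × 0.33 = 166.82 ppm.
Deficit to target: 183 − 166.82 = 16.18 mg/L.
As CaCO₃: 16.18 mg/L × 1,018,165 L = 16,470 g; ÷ 100.1 = 164.6 mol Ca²⁺.
Mass: 164.6 × 111 = 18,270 g.

18.3 kg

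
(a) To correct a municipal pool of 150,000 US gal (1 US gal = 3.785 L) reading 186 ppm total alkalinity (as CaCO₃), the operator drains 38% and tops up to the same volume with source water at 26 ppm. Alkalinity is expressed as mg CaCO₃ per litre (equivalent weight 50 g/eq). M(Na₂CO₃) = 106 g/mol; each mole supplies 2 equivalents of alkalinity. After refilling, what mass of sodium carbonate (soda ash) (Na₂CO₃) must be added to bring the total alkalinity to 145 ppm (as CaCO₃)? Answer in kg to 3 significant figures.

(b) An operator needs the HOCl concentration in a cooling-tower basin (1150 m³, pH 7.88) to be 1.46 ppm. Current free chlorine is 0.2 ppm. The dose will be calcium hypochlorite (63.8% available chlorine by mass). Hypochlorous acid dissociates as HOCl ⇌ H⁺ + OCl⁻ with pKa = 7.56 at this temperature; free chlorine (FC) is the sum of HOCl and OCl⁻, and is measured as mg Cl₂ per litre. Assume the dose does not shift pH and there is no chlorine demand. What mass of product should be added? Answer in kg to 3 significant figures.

(a) Volume: 150,000 US gal × 3.785 L/gal = 567,750 L.
(a) After draining 38% and refilling: 186 × 0.62 + 26 × 0.38 = 125.2 ppm.
(a) Deficit to target: 145 − 125.2 = 19.8 mg/L.
(a) As CaCO₃: 19.8 mg/L × 567,750 L = 11,240 g; ÷ 50 g/eq ÷ 2 = 112.4 mol Na₂CO₃.
(a) Mass: 112.4 × 106 = 11,920 g.

(b) Volume: 1150 m³ = 1,150,000 L.
(b) [OCl⁻]/[HOCl] = 10^(pH − pKa) = 10^(7.88 − 7.56) = 2.089; fraction as HOCl = 1/(1 + 2.089) = 0.3237.
(b) Free chlorine required for 1.46 ppm HOCl: 1.46 / 0.3237 = 4.51 ppm.
(b) FC to add: 4.51 − 0.2 = 4.31 mg/L as Cl₂.
(b) Cl₂ equivalent: 4.31 mg/L × 1,150,000 L = 4957 g.
(b) Product at 63.8% available Cl: 4957 / 0.638 = 7769 g.

(a) 11.9 kg; (b) 7.77 kg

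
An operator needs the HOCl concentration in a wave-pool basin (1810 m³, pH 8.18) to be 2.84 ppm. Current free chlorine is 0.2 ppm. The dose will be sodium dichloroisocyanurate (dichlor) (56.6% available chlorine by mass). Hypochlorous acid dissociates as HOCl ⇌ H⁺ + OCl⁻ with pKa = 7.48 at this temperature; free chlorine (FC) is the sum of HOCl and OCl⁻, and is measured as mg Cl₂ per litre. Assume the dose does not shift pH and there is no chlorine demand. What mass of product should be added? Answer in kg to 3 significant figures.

54.0 kg

Volume: 1810 m³ = 1,810,000 L.
[OCl⁻]/[HOCl] = 10^(pH − pKa) = 10^(8.18 − 7.48) = 5.012; fraction as HOCl = 1/(1 + 5.012) = 0.1663.
Free chlorine required for 2.84 ppm HOCl: 2.84 / 0.1663 = 17.07 ppm.
FC to add: 17.07 − 0.2 = 16.87 mg/L as Cl₂.
Cl₂ equivalent: 16.87 mg/L × 1,810,000 L = 30,540 g.
Product at 56.6% available Cl: 30,540 / 0.566 = 53,960 g.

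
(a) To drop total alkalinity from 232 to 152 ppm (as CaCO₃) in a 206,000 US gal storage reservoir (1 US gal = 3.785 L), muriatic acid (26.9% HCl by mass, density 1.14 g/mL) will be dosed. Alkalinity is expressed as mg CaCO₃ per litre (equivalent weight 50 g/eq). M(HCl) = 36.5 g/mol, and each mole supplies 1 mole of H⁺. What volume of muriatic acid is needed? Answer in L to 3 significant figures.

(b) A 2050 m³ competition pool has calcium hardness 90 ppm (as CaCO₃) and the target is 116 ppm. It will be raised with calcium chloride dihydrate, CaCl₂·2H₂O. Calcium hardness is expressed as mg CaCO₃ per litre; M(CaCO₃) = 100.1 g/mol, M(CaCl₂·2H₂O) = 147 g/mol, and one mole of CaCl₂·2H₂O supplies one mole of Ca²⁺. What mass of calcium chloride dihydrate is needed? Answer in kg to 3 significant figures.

(a) Volume: 206,000 US gal × 3.785 L/gal = 779,710 L.
(a) Alkalinity to neutralize: (232 − 152) = 80 mg/L as CaCO₃ × 779,710 L = 62,380 g as CaCO₃.
(a) Equivalents of H⁺ required: 62,380 ÷ 50 g/eq = 1248 eq = 1248 mol HCl.
(a) Mass of HCl: 1248 × 36.5 = 45,540 g.
(a) Mass of 26.9% solution: 45,540 / 0.269 = 169,300 g.
(a) Volume: 169,300 g ÷ 1.14 g/mL = 148,500 mL.

(b) Volume: 2050 m³ = 2,050,000 L.
(b) Hardness to add: (116 − 90) = 26 mg/L as CaCO₃ × 2,050,000 L = 53,300 g as CaCO₃.
(b) Moles of Ca²⁺ (1 mol Ca²⁺ ≡ 1 mol CaCO₃): 53,300 / 100.1 g/mol = 532.5 mol.
(b) Mass of CaCl₂·2H₂O: 532.5 × 147 = 78,270 g.

(a) 148 L; (b) 78.3 kg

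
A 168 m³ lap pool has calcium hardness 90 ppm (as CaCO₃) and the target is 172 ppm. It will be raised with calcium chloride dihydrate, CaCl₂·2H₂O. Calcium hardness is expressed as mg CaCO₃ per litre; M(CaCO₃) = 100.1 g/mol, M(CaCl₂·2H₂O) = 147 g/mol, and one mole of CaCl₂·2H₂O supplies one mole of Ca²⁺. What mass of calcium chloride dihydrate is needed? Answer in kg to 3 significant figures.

Volume: 168 m³ = 168,000 L.
Hardness to add: (172 − 90) = 82 mg/L as CaCO₃ × 168,000 L = 13,780 g as CaCO₃.
Moles of Ca²⁺ (1 mol Ca²⁺ ≡ 1 mol CaCO₃): 13,780 / 100.1 g/mol = 137.6 mol.
Mass of CaCl₂·2H₂O: 137.6 × 147 = 20,230 g.

20.2 kg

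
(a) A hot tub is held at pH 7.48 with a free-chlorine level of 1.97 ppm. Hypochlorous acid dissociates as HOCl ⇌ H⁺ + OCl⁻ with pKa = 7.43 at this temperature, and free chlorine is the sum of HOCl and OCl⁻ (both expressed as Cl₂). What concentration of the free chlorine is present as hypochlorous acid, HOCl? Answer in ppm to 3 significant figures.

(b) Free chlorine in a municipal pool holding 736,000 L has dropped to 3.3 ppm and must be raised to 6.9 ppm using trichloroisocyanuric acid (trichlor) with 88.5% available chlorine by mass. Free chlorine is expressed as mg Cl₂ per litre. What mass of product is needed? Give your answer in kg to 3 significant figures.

(a) 0.928 ppm; (b) 2.99 kg

(a) [OCl⁻]/[HOCl] = 10^(pH − pKa) = 10^(7.48 − 7.43) = 10^0.05 = 1.122.
(a) Fraction as HOCl = 1 / (1 + 1.122) = 0.4712.
(a) HOCl = 0.4712 × 1.97 ppm = 0.9284 ppm.

(b) Chlorine deficit: 6.9 − 3.3 = 3.6 ppm = 3.6 mg/L as Cl₂.
(b) Cl₂ equivalent needed: 3.6 mg/L × 736,000 L = 2,650,000 mg = 2650 g.
(b) Product at 88.5% available chlorine: 2650 / 0.885 = 2994 g.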